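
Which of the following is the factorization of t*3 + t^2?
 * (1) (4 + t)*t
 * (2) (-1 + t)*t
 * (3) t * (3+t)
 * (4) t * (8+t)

We need to factor t*3 + t^2.
The factored form is t * (3+t).
3) t * (3+t)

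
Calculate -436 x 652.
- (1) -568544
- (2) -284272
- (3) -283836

-436 * 652 = -284272
2) -284272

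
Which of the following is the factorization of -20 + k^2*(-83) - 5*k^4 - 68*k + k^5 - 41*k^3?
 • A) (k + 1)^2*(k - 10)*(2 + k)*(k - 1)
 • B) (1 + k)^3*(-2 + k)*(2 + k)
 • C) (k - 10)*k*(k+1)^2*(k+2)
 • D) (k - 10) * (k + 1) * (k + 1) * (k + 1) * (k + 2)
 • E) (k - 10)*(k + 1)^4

We need to factor -20 + k^2*(-83) - 5*k^4 - 68*k + k^5 - 41*k^3.
The factored form is (k - 10) * (k + 1) * (k + 1) * (k + 1) * (k + 2).
D) (k - 10) * (k + 1) * (k + 1) * (k + 1) * (k + 2)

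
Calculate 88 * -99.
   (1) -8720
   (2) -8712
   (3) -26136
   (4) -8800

88 * -99 = -8712
2) -8712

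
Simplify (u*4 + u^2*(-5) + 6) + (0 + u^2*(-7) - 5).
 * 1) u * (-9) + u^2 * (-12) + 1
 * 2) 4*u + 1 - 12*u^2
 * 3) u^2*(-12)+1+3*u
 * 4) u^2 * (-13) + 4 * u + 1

Adding the polynomials and combining like terms:
(u*4 + u^2*(-5) + 6) + (0 + u^2*(-7) - 5)
= 4*u + 1 - 12*u^2
2) 4*u + 1 - 12*u^2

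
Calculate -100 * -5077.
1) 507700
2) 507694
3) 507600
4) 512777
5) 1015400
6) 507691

-100 * -5077 = 507700
1) 507700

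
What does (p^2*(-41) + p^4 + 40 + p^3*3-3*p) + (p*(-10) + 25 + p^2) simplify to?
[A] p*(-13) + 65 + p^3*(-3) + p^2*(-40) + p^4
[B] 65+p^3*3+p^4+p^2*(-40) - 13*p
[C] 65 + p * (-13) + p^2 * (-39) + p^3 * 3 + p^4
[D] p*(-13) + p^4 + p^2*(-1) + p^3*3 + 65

Adding the polynomials and combining like terms:
(p^2*(-41) + p^4 + 40 + p^3*3 - 3*p) + (p*(-10) + 25 + p^2)
= 65+p^3*3+p^4+p^2*(-40) - 13*p
B) 65+p^3*3+p^4+p^2*(-40) - 13*p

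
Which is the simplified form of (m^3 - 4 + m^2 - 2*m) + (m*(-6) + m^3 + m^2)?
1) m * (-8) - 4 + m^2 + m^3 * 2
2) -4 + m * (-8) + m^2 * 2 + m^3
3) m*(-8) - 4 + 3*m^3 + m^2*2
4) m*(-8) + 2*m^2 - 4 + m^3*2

Adding the polynomials and combining like terms:
(m^3 - 4 + m^2 - 2*m) + (m*(-6) + m^3 + m^2)
= m*(-8) + 2*m^2 - 4 + m^3*2
4) m*(-8) + 2*m^2 - 4 + m^3*2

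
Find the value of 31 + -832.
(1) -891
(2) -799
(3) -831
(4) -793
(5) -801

31 + -832 = -801
5) -801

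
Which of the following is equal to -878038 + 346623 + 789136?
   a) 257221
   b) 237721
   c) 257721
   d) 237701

First: -878038 + 346623 = -531415
Then: -531415 + 789136 = 257721
c) 257721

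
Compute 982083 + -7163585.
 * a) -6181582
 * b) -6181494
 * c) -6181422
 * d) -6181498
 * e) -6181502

982083 + -7163585 = -6181502
e) -6181502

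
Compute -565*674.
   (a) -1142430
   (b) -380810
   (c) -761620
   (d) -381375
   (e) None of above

-565 * 674 = -380810
b) -380810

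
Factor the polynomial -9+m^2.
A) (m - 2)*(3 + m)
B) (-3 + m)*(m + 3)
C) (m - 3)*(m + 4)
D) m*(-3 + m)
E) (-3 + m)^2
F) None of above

We need to factor -9+m^2.
The factored form is (-3 + m)*(m + 3).
B) (-3 + m)*(m + 3)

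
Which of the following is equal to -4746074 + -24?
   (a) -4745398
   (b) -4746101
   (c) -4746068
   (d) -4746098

-4746074 + -24 = -4746098
d) -4746098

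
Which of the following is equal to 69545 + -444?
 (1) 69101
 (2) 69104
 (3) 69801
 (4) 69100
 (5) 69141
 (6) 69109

69545 + -444 = 69101
1) 69101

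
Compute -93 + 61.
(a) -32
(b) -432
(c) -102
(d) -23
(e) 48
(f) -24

-93 + 61 = -32
a) -32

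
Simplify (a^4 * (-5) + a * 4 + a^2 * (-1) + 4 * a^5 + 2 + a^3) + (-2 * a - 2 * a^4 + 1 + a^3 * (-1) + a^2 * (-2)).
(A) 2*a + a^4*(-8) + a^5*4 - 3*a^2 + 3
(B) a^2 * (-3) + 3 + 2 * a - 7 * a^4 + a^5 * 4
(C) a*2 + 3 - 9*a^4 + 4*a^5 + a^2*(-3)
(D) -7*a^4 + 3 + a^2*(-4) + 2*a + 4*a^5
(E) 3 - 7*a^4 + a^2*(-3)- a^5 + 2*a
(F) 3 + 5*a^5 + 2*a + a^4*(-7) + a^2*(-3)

Adding the polynomials and combining like terms:
(a^4*(-5) + a*4 + a^2*(-1) + 4*a^5 + 2 + a^3) + (-2*a - 2*a^4 + 1 + a^3*(-1) + a^2*(-2))
= a^2 * (-3) + 3 + 2 * a - 7 * a^4 + a^5 * 4
B) a^2 * (-3) + 3 + 2 * a - 7 * a^4 + a^5 * 4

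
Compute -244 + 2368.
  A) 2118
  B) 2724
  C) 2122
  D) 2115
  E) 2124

-244 + 2368 = 2124
E) 2124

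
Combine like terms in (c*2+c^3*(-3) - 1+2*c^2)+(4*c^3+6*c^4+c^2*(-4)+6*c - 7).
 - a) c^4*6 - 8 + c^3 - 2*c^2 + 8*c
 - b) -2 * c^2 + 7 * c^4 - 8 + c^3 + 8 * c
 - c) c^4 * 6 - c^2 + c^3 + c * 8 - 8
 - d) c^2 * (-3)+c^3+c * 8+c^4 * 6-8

Adding the polynomials and combining like terms:
(c*2 + c^3*(-3) - 1 + 2*c^2) + (4*c^3 + 6*c^4 + c^2*(-4) + 6*c - 7)
= c^4*6 - 8 + c^3 - 2*c^2 + 8*c
a) c^4*6 - 8 + c^3 - 2*c^2 + 8*c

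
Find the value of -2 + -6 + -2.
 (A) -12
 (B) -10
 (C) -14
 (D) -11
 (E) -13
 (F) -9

First: -2 + -6 = -8
Then: -8 + -2 = -10
B) -10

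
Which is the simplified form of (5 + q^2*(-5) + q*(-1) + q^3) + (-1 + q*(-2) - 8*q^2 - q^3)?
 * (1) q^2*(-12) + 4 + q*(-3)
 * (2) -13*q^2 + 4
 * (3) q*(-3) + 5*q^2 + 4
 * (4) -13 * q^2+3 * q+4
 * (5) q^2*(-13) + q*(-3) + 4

Adding the polynomials and combining like terms:
(5 + q^2*(-5) + q*(-1) + q^3) + (-1 + q*(-2) - 8*q^2 - q^3)
= q^2*(-13) + q*(-3) + 4
5) q^2*(-13) + q*(-3) + 4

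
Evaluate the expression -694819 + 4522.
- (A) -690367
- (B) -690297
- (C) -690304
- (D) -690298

-694819 + 4522 = -690297
B) -690297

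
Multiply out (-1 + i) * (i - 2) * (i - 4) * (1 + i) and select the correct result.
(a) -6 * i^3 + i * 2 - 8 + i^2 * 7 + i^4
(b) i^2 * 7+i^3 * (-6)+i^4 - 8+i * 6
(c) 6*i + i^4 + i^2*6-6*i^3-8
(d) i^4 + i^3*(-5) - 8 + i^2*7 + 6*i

Expanding (-1 + i) * (i - 2) * (i - 4) * (1 + i):
= i^2 * 7+i^3 * (-6)+i^4 - 8+i * 6
b) i^2 * 7+i^3 * (-6)+i^4 - 8+i * 6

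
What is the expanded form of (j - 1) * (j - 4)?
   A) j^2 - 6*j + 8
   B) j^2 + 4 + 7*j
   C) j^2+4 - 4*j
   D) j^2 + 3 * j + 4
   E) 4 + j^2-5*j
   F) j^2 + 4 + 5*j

Expanding (j - 1) * (j - 4):
= 4 + j^2-5*j
E) 4 + j^2-5*j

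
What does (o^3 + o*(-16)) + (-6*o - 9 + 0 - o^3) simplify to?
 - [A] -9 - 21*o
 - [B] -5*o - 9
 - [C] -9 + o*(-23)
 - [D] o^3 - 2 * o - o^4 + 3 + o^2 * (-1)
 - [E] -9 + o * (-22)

Adding the polynomials and combining like terms:
(o^3 + o*(-16)) + (-6*o - 9 + 0 - o^3)
= -9 + o * (-22)
E) -9 + o * (-22)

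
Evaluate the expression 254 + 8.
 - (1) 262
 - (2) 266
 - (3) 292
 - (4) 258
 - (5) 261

254 + 8 = 262
1) 262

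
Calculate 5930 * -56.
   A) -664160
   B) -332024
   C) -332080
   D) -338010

5930 * -56 = -332080
C) -332080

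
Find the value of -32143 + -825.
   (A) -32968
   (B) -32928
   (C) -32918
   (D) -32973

-32143 + -825 = -32968
A) -32968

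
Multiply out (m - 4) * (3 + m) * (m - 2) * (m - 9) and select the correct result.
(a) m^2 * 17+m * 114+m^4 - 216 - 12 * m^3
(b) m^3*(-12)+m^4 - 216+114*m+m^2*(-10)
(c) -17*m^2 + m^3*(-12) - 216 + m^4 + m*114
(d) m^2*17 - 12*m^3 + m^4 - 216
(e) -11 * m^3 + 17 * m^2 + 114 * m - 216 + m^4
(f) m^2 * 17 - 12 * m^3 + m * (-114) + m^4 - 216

Expanding (m - 4) * (3 + m) * (m - 2) * (m - 9):
= m^2 * 17+m * 114+m^4 - 216 - 12 * m^3
a) m^2 * 17+m * 114+m^4 - 216 - 12 * m^3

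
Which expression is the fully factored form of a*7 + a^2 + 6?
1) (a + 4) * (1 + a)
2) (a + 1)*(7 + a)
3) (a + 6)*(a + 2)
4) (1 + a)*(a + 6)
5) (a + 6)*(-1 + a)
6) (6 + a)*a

We need to factor a*7 + a^2 + 6.
The factored form is (1 + a)*(a + 6).
4) (1 + a)*(a + 6)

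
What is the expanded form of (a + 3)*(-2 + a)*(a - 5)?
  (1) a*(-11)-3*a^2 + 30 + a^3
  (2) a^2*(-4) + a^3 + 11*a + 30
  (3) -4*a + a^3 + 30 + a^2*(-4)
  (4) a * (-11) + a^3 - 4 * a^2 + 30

Expanding (a + 3)*(-2 + a)*(a - 5):
= a * (-11) + a^3 - 4 * a^2 + 30
4) a * (-11) + a^3 - 4 * a^2 + 30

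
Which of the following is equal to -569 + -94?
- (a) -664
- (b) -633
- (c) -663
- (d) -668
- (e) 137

-569 + -94 = -663
c) -663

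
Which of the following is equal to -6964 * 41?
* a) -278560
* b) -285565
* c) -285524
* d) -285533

-6964 * 41 = -285524
c) -285524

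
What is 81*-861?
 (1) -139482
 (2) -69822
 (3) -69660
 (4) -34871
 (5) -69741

81 * -861 = -69741
5) -69741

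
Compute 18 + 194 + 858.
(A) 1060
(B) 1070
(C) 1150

First: 18 + 194 = 212
Then: 212 + 858 = 1070
B) 1070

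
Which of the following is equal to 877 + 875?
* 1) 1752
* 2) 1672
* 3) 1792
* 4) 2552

877 + 875 = 1752
1) 1752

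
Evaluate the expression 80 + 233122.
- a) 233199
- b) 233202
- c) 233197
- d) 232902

80 + 233122 = 233202
b) 233202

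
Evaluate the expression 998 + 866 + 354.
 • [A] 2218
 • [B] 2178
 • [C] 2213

First: 998 + 866 = 1864
Then: 1864 + 354 = 2218
A) 2218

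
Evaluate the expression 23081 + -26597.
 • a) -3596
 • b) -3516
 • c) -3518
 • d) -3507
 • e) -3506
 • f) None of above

23081 + -26597 = -3516
b) -3516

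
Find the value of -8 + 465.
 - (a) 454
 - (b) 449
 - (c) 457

-8 + 465 = 457
c) 457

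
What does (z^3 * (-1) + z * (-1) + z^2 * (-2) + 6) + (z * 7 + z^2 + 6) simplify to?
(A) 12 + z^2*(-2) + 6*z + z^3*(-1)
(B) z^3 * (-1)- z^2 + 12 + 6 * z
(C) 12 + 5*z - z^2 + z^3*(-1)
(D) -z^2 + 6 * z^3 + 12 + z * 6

Adding the polynomials and combining like terms:
(z^3*(-1) + z*(-1) + z^2*(-2) + 6) + (z*7 + z^2 + 6)
= z^3 * (-1)- z^2 + 12 + 6 * z
B) z^3 * (-1)- z^2 + 12 + 6 * z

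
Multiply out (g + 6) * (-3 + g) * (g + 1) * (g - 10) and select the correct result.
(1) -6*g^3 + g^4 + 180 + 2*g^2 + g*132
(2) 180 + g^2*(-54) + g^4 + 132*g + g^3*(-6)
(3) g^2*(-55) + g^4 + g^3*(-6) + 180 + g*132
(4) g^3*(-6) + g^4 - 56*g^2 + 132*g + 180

Expanding (g + 6) * (-3 + g) * (g + 1) * (g - 10):
= g^2*(-55) + g^4 + g^3*(-6) + 180 + g*132
3) g^2*(-55) + g^4 + g^3*(-6) + 180 + g*132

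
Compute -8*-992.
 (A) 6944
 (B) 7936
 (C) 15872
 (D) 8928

-8 * -992 = 7936
B) 7936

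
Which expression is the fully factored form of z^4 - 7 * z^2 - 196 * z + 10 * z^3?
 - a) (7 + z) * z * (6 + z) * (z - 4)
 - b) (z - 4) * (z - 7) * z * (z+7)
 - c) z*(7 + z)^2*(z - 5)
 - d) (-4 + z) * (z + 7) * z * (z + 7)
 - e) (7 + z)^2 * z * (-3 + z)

We need to factor z^4 - 7 * z^2 - 196 * z + 10 * z^3.
The factored form is (-4 + z) * (z + 7) * z * (z + 7).
d) (-4 + z) * (z + 7) * z * (z + 7)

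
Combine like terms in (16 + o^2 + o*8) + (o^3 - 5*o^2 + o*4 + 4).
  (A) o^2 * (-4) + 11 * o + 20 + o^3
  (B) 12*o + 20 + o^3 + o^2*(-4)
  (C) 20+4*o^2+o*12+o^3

Adding the polynomials and combining like terms:
(16 + o^2 + o*8) + (o^3 - 5*o^2 + o*4 + 4)
= 12*o + 20 + o^3 + o^2*(-4)
B) 12*o + 20 + o^3 + o^2*(-4)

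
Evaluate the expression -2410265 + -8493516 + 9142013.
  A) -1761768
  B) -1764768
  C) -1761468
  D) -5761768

First: -2410265 + -8493516 = -10903781
Then: -10903781 + 9142013 = -1761768
A) -1761768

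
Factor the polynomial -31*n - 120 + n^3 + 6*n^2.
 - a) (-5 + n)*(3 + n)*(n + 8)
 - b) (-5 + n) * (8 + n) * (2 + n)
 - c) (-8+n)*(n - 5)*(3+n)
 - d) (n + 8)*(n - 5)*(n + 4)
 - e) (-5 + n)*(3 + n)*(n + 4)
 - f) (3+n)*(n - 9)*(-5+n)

We need to factor -31*n - 120 + n^3 + 6*n^2.
The factored form is (-5 + n)*(3 + n)*(n + 8).
a) (-5 + n)*(3 + n)*(n + 8)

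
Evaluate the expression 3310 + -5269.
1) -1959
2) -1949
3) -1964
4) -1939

3310 + -5269 = -1959
1) -1959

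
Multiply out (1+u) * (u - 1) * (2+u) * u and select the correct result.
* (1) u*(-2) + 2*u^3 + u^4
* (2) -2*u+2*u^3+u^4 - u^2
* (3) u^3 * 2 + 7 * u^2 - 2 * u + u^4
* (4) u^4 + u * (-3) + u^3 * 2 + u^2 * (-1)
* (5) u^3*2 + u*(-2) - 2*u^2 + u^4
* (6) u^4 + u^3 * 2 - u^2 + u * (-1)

Expanding (1+u) * (u - 1) * (2+u) * u:
= -2*u+2*u^3+u^4 - u^2
2) -2*u+2*u^3+u^4 - u^2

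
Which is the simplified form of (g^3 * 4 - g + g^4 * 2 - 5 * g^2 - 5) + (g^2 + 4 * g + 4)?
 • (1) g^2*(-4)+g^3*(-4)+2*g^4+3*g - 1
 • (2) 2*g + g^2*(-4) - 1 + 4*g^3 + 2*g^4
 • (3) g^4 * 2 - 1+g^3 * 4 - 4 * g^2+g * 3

Adding the polynomials and combining like terms:
(g^3*4 - g + g^4*2 - 5*g^2 - 5) + (g^2 + 4*g + 4)
= g^4 * 2 - 1+g^3 * 4 - 4 * g^2+g * 3
3) g^4 * 2 - 1+g^3 * 4 - 4 * g^2+g * 3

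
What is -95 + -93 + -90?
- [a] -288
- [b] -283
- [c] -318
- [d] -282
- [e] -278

First: -95 + -93 = -188
Then: -188 + -90 = -278
e) -278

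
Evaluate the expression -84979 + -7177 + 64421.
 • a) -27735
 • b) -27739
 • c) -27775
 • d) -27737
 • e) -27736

First: -84979 + -7177 = -92156
Then: -92156 + 64421 = -27735
a) -27735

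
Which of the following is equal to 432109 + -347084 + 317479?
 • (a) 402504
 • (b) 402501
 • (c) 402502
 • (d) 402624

First: 432109 + -347084 = 85025
Then: 85025 + 317479 = 402504
a) 402504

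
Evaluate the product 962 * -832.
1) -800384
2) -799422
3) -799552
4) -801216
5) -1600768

962 * -832 = -800384
1) -800384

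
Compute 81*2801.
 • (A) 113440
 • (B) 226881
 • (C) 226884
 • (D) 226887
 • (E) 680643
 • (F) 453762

81 * 2801 = 226881
B) 226881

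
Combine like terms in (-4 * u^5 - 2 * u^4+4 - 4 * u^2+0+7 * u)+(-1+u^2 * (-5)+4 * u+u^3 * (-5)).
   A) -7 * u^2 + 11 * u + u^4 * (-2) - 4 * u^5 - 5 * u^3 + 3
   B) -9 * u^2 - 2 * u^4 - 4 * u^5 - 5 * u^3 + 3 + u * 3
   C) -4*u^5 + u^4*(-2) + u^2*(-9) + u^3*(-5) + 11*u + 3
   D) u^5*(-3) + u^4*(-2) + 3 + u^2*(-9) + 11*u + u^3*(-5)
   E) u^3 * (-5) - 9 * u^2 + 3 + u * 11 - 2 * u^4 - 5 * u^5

Adding the polynomials and combining like terms:
(-4*u^5 - 2*u^4 + 4 - 4*u^2 + 0 + 7*u) + (-1 + u^2*(-5) + 4*u + u^3*(-5))
= -4*u^5 + u^4*(-2) + u^2*(-9) + u^3*(-5) + 11*u + 3
C) -4*u^5 + u^4*(-2) + u^2*(-9) + u^3*(-5) + 11*u + 3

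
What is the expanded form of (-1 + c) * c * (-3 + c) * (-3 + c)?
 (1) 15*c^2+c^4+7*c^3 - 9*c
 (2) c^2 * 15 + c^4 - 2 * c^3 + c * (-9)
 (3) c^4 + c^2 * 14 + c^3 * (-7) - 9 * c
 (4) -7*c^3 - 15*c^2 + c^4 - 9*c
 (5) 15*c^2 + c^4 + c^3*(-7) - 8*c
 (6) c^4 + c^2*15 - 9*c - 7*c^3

Expanding (-1 + c) * c * (-3 + c) * (-3 + c):
= c^4 + c^2*15 - 9*c - 7*c^3
6) c^4 + c^2*15 - 9*c - 7*c^3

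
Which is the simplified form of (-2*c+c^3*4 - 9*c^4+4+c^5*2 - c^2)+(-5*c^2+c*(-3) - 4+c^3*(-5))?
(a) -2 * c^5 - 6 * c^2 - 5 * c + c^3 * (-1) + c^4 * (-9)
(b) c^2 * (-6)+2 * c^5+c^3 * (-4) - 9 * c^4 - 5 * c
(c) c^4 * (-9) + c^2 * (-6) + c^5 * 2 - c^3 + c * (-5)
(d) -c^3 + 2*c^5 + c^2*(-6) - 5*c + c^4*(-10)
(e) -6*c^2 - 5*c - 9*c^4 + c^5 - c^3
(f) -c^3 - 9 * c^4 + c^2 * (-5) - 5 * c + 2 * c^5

Adding the polynomials and combining like terms:
(-2*c + c^3*4 - 9*c^4 + 4 + c^5*2 - c^2) + (-5*c^2 + c*(-3) - 4 + c^3*(-5))
= c^4 * (-9) + c^2 * (-6) + c^5 * 2 - c^3 + c * (-5)
c) c^4 * (-9) + c^2 * (-6) + c^5 * 2 - c^3 + c * (-5)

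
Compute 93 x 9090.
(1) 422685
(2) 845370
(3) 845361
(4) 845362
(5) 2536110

93 * 9090 = 845370
2) 845370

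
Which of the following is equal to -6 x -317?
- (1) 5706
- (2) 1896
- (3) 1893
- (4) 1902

-6 * -317 = 1902
4) 1902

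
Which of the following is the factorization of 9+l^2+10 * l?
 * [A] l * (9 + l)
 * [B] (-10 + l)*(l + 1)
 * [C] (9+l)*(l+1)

We need to factor 9+l^2+10 * l.
The factored form is (9+l)*(l+1).
C) (9+l)*(l+1)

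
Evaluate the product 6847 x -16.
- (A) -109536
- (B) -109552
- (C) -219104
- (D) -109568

6847 * -16 = -109552
B) -109552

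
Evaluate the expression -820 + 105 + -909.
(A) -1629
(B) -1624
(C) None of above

First: -820 + 105 = -715
Then: -715 + -909 = -1624
B) -1624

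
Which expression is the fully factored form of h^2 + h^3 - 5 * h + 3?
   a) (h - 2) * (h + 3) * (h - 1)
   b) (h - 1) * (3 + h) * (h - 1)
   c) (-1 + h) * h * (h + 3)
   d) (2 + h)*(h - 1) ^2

We need to factor h^2 + h^3 - 5 * h + 3.
The factored form is (h - 1) * (3 + h) * (h - 1).
b) (h - 1) * (3 + h) * (h - 1)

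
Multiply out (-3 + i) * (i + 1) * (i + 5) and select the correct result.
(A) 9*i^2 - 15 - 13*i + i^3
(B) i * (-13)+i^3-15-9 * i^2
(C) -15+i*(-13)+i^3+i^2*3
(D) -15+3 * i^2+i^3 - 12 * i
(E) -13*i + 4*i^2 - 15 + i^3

Expanding (-3 + i) * (i + 1) * (i + 5):
= -15+i*(-13)+i^3+i^2*3
C) -15+i*(-13)+i^3+i^2*3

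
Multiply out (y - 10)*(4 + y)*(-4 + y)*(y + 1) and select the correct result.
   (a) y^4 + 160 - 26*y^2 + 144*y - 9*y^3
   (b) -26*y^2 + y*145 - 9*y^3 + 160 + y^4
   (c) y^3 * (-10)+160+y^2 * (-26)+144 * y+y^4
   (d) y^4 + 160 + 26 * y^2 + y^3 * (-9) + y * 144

Expanding (y - 10)*(4 + y)*(-4 + y)*(y + 1):
= y^4 + 160 - 26*y^2 + 144*y - 9*y^3
a) y^4 + 160 - 26*y^2 + 144*y - 9*y^3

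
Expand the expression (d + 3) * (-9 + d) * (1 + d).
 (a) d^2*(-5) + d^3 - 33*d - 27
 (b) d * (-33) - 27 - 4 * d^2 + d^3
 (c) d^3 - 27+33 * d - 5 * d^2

Expanding (d + 3) * (-9 + d) * (1 + d):
= d^2*(-5) + d^3 - 33*d - 27
a) d^2*(-5) + d^3 - 33*d - 27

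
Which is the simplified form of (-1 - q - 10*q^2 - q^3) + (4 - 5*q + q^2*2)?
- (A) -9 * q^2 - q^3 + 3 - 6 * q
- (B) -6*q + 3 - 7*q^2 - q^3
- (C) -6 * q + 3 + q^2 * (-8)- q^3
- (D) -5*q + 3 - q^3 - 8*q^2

Adding the polynomials and combining like terms:
(-1 - q - 10*q^2 - q^3) + (4 - 5*q + q^2*2)
= -6 * q + 3 + q^2 * (-8)- q^3
C) -6 * q + 3 + q^2 * (-8)- q^3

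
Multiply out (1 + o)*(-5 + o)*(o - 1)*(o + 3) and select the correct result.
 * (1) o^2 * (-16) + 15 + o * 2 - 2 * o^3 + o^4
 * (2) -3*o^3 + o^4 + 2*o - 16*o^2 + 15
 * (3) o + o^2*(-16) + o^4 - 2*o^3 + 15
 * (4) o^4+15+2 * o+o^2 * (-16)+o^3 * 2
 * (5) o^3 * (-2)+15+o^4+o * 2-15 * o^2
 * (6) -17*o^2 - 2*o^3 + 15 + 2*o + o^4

Expanding (1 + o)*(-5 + o)*(o - 1)*(o + 3):
= o^2 * (-16) + 15 + o * 2 - 2 * o^3 + o^4
1) o^2 * (-16) + 15 + o * 2 - 2 * o^3 + o^4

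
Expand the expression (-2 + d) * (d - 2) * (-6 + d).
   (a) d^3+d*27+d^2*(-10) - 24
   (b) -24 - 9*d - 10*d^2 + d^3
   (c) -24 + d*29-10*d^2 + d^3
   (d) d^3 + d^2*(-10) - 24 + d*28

Expanding (-2 + d) * (d - 2) * (-6 + d):
= d^3 + d^2*(-10) - 24 + d*28
d) d^3 + d^2*(-10) - 24 + d*28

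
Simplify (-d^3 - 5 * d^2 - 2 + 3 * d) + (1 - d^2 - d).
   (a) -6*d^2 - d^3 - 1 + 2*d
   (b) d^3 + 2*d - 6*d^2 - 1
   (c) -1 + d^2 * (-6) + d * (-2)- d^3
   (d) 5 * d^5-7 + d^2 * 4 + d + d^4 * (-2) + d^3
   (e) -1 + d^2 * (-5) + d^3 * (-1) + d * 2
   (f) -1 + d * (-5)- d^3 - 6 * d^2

Adding the polynomials and combining like terms:
(-d^3 - 5*d^2 - 2 + 3*d) + (1 - d^2 - d)
= -6*d^2 - d^3 - 1 + 2*d
a) -6*d^2 - d^3 - 1 + 2*d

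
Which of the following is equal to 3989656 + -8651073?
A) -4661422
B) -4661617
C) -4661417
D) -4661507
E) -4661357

3989656 + -8651073 = -4661417
C) -4661417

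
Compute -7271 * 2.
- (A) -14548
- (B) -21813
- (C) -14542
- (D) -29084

-7271 * 2 = -14542
C) -14542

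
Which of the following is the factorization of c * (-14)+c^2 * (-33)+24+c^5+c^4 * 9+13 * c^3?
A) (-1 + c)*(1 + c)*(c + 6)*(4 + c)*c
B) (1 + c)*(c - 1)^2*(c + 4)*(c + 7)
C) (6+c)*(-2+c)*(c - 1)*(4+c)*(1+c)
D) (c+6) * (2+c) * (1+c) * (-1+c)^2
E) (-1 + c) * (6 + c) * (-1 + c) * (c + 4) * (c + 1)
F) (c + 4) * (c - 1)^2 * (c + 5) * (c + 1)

We need to factor c * (-14)+c^2 * (-33)+24+c^5+c^4 * 9+13 * c^3.
The factored form is (-1 + c) * (6 + c) * (-1 + c) * (c + 4) * (c + 1).
E) (-1 + c) * (6 + c) * (-1 + c) * (c + 4) * (c + 1)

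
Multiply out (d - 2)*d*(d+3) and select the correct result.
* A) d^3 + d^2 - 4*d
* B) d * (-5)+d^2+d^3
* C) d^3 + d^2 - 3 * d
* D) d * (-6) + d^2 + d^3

Expanding (d - 2)*d*(d+3):
= d * (-6) + d^2 + d^3
D) d * (-6) + d^2 + d^3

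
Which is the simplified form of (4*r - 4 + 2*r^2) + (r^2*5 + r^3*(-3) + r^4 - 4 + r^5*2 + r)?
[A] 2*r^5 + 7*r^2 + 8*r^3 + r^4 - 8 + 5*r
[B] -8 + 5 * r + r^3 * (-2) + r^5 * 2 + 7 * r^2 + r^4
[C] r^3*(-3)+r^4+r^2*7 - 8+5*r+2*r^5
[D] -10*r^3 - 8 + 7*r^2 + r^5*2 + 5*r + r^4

Adding the polynomials and combining like terms:
(4*r - 4 + 2*r^2) + (r^2*5 + r^3*(-3) + r^4 - 4 + r^5*2 + r)
= r^3*(-3)+r^4+r^2*7 - 8+5*r+2*r^5
C) r^3*(-3)+r^4+r^2*7 - 8+5*r+2*r^5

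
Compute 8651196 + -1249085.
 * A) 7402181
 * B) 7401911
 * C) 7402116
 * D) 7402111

8651196 + -1249085 = 7402111
D) 7402111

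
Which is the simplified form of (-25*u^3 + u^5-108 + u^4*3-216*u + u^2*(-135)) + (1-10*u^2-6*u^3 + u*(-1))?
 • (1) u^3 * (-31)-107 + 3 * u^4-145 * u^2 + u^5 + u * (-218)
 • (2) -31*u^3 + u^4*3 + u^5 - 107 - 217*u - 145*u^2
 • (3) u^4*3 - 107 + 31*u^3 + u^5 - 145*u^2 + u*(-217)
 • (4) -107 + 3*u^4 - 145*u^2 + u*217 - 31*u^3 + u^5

Adding the polynomials and combining like terms:
(-25*u^3 + u^5 - 108 + u^4*3 - 216*u + u^2*(-135)) + (1 - 10*u^2 - 6*u^3 + u*(-1))
= -31*u^3 + u^4*3 + u^5 - 107 - 217*u - 145*u^2
2) -31*u^3 + u^4*3 + u^5 - 107 - 217*u - 145*u^2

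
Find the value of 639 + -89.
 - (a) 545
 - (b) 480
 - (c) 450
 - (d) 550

639 + -89 = 550
d) 550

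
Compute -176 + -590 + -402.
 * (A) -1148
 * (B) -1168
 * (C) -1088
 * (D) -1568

First: -176 + -590 = -766
Then: -766 + -402 = -1168
B) -1168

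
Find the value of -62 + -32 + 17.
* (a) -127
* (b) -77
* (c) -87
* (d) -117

First: -62 + -32 = -94
Then: -94 + 17 = -77
b) -77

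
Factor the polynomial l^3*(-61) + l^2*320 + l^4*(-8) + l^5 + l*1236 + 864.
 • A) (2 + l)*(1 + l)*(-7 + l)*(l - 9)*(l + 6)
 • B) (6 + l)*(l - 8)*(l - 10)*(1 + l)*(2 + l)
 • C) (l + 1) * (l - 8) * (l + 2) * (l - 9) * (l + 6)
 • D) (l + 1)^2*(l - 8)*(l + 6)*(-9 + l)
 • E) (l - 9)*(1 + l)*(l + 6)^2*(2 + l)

We need to factor l^3*(-61) + l^2*320 + l^4*(-8) + l^5 + l*1236 + 864.
The factored form is (l + 1) * (l - 8) * (l + 2) * (l - 9) * (l + 6).
C) (l + 1) * (l - 8) * (l + 2) * (l - 9) * (l + 6)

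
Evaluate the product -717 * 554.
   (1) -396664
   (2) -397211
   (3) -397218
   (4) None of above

-717 * 554 = -397218
3) -397218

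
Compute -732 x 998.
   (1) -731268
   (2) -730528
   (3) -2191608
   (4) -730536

-732 * 998 = -730536
4) -730536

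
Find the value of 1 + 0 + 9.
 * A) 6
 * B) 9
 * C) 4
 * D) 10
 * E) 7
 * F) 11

First: 1 + 0 = 1
Then: 1 + 9 = 10
D) 10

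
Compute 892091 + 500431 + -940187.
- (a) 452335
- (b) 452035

First: 892091 + 500431 = 1392522
Then: 1392522 + -940187 = 452335
a) 452335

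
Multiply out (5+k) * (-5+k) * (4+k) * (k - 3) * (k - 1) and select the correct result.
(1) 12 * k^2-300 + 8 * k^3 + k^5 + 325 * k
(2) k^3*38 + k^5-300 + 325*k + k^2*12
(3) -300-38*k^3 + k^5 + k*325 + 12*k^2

Expanding (5+k) * (-5+k) * (4+k) * (k - 3) * (k - 1):
= -300-38*k^3 + k^5 + k*325 + 12*k^2
3) -300-38*k^3 + k^5 + k*325 + 12*k^2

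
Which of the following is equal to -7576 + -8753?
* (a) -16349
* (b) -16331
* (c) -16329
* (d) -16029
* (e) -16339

-7576 + -8753 = -16329
c) -16329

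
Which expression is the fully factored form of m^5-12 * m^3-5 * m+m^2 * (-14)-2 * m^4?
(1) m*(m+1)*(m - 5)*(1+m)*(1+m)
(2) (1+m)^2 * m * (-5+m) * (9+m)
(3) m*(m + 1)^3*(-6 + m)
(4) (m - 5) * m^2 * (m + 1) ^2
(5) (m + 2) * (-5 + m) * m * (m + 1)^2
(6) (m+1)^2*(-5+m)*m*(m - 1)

We need to factor m^5-12 * m^3-5 * m+m^2 * (-14)-2 * m^4.
The factored form is m*(m+1)*(m - 5)*(1+m)*(1+m).
1) m*(m+1)*(m - 5)*(1+m)*(1+m)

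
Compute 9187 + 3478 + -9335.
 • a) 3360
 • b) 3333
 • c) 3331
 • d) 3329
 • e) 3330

First: 9187 + 3478 = 12665
Then: 12665 + -9335 = 3330
e) 3330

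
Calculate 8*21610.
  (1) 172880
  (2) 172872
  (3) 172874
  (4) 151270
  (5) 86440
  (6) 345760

8 * 21610 = 172880
1) 172880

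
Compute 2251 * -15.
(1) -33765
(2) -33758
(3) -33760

2251 * -15 = -33765
1) -33765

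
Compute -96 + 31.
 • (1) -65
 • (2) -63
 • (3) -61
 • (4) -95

-96 + 31 = -65
1) -65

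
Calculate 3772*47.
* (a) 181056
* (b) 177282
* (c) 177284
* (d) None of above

3772 * 47 = 177284
c) 177284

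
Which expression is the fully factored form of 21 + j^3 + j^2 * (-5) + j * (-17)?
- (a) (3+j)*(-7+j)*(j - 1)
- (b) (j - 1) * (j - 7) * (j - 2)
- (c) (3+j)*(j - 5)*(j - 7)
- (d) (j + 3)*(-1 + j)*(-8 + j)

We need to factor 21 + j^3 + j^2 * (-5) + j * (-17).
The factored form is (3+j)*(-7+j)*(j - 1).
a) (3+j)*(-7+j)*(j - 1)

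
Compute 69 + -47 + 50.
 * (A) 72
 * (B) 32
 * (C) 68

First: 69 + -47 = 22
Then: 22 + 50 = 72
A) 72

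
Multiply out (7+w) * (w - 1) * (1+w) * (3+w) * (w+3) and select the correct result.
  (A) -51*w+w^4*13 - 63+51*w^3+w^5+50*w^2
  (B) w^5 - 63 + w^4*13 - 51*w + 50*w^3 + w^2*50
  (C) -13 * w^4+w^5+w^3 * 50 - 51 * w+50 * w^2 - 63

Expanding (7+w) * (w - 1) * (1+w) * (3+w) * (w+3):
= w^5 - 63 + w^4*13 - 51*w + 50*w^3 + w^2*50
B) w^5 - 63 + w^4*13 - 51*w + 50*w^3 + w^2*50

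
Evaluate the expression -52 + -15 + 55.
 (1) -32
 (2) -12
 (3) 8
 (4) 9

First: -52 + -15 = -67
Then: -67 + 55 = -12
2) -12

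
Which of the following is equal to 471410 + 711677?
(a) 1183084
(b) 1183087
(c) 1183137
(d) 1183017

471410 + 711677 = 1183087
b) 1183087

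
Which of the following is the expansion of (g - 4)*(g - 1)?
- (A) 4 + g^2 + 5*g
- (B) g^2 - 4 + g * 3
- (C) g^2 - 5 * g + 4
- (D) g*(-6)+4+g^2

Expanding (g - 4)*(g - 1):
= g^2 - 5 * g + 4
C) g^2 - 5 * g + 4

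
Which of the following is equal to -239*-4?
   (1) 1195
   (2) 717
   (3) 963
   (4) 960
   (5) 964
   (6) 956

-239 * -4 = 956
6) 956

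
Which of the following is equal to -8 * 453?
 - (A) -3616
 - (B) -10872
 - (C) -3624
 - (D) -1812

-8 * 453 = -3624
C) -3624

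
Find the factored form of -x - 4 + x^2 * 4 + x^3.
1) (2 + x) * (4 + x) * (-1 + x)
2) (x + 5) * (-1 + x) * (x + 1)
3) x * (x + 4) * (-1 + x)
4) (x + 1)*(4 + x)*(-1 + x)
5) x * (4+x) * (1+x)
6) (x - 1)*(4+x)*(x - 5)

We need to factor -x - 4 + x^2 * 4 + x^3.
The factored form is (x + 1)*(4 + x)*(-1 + x).
4) (x + 1)*(4 + x)*(-1 + x)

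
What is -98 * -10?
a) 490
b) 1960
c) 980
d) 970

-98 * -10 = 980
c) 980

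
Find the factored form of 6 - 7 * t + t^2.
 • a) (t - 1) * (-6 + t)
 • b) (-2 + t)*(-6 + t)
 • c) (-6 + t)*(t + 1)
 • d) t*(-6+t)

We need to factor 6 - 7 * t + t^2.
The factored form is (t - 1) * (-6 + t).
a) (t - 1) * (-6 + t)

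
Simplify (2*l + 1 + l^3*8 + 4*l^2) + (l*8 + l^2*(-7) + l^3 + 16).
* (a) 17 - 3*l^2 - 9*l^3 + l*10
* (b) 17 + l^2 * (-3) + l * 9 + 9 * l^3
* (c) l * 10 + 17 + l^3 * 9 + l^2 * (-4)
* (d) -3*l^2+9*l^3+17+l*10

Adding the polynomials and combining like terms:
(2*l + 1 + l^3*8 + 4*l^2) + (l*8 + l^2*(-7) + l^3 + 16)
= -3*l^2+9*l^3+17+l*10
d) -3*l^2+9*l^3+17+l*10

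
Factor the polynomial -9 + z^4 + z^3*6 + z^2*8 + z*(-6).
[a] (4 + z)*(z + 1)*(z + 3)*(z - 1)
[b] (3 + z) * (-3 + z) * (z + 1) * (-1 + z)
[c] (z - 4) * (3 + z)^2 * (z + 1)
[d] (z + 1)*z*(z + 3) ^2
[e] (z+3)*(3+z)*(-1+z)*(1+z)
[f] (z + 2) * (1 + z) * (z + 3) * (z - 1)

We need to factor -9 + z^4 + z^3*6 + z^2*8 + z*(-6).
The factored form is (z+3)*(3+z)*(-1+z)*(1+z).
e) (z+3)*(3+z)*(-1+z)*(1+z)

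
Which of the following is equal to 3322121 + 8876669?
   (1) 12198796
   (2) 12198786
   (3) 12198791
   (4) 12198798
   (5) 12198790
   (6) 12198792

3322121 + 8876669 = 12198790
5) 12198790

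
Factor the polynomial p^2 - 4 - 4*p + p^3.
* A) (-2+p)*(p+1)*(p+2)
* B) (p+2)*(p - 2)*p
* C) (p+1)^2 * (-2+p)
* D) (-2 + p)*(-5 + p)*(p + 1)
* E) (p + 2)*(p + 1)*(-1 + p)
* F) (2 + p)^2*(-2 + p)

We need to factor p^2 - 4 - 4*p + p^3.
The factored form is (-2+p)*(p+1)*(p+2).
A) (-2+p)*(p+1)*(p+2)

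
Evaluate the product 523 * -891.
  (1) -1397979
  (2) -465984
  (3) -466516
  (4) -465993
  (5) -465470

523 * -891 = -465993
4) -465993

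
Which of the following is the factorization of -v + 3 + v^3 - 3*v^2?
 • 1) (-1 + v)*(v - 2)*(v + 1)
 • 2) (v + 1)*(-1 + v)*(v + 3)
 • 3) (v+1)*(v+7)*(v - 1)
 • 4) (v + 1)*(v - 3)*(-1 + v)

We need to factor -v + 3 + v^3 - 3*v^2.
The factored form is (v + 1)*(v - 3)*(-1 + v).
4) (v + 1)*(v - 3)*(-1 + v)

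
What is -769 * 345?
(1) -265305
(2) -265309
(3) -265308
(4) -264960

-769 * 345 = -265305
1) -265305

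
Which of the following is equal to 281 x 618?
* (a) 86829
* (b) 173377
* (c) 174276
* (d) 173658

281 * 618 = 173658
d) 173658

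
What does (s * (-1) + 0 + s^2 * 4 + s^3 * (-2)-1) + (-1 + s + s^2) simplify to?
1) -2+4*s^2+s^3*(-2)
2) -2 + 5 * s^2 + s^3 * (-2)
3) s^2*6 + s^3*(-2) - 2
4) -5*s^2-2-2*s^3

Adding the polynomials and combining like terms:
(s*(-1) + 0 + s^2*4 + s^3*(-2) - 1) + (-1 + s + s^2)
= -2 + 5 * s^2 + s^3 * (-2)
2) -2 + 5 * s^2 + s^3 * (-2)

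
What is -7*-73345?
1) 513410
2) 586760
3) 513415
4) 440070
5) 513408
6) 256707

-7 * -73345 = 513415
3) 513415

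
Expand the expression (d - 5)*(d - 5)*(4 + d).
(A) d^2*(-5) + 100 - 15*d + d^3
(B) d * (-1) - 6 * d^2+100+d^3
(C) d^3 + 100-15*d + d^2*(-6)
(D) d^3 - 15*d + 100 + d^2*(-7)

Expanding (d - 5)*(d - 5)*(4 + d):
= d^3 + 100-15*d + d^2*(-6)
C) d^3 + 100-15*d + d^2*(-6)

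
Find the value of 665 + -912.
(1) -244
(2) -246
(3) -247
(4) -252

665 + -912 = -247
3) -247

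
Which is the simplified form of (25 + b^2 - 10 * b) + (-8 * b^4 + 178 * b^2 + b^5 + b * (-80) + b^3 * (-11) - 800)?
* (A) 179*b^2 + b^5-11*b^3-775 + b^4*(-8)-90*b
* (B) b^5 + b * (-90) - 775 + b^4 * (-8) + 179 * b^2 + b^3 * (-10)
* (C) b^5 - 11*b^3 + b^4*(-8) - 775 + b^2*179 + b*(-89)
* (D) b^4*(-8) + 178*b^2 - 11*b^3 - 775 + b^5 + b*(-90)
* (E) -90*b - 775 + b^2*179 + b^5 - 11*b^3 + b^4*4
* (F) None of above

Adding the polynomials and combining like terms:
(25 + b^2 - 10*b) + (-8*b^4 + 178*b^2 + b^5 + b*(-80) + b^3*(-11) - 800)
= 179*b^2 + b^5-11*b^3-775 + b^4*(-8)-90*b
A) 179*b^2 + b^5-11*b^3-775 + b^4*(-8)-90*b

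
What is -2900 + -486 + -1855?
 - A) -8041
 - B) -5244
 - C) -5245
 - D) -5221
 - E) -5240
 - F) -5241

First: -2900 + -486 = -3386
Then: -3386 + -1855 = -5241
F) -5241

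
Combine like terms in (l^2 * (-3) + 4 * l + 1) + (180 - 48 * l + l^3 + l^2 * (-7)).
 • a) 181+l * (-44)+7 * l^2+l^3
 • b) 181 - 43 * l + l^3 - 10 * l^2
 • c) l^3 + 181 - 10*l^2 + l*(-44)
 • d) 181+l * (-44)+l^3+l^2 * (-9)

Adding the polynomials and combining like terms:
(l^2*(-3) + 4*l + 1) + (180 - 48*l + l^3 + l^2*(-7))
= l^3 + 181 - 10*l^2 + l*(-44)
c) l^3 + 181 - 10*l^2 + l*(-44)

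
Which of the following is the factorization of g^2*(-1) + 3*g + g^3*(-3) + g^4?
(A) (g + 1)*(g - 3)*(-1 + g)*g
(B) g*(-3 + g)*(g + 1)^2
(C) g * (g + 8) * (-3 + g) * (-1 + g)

We need to factor g^2*(-1) + 3*g + g^3*(-3) + g^4.
The factored form is (g + 1)*(g - 3)*(-1 + g)*g.
A) (g + 1)*(g - 3)*(-1 + g)*g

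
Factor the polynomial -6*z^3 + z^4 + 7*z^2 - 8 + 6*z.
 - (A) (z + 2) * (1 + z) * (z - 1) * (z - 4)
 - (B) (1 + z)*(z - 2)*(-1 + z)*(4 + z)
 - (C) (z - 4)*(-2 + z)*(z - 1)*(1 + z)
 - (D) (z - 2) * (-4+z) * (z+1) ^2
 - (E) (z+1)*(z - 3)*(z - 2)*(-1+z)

We need to factor -6*z^3 + z^4 + 7*z^2 - 8 + 6*z.
The factored form is (z - 4)*(-2 + z)*(z - 1)*(1 + z).
C) (z - 4)*(-2 + z)*(z - 1)*(1 + z)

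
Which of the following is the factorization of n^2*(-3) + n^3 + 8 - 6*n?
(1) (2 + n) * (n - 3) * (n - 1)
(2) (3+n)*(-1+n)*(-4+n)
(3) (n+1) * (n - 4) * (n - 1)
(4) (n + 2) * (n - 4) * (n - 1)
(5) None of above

We need to factor n^2*(-3) + n^3 + 8 - 6*n.
The factored form is (n + 2) * (n - 4) * (n - 1).
4) (n + 2) * (n - 4) * (n - 1)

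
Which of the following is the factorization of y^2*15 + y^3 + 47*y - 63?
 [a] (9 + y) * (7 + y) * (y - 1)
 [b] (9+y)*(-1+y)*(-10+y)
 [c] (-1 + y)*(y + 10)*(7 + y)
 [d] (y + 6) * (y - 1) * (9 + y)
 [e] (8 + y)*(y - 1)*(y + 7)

We need to factor y^2*15 + y^3 + 47*y - 63.
The factored form is (9 + y) * (7 + y) * (y - 1).
a) (9 + y) * (7 + y) * (y - 1)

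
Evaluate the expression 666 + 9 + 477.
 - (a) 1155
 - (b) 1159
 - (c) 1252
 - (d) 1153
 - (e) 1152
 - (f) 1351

First: 666 + 9 = 675
Then: 675 + 477 = 1152
e) 1152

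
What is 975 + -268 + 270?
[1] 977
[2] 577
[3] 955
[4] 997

First: 975 + -268 = 707
Then: 707 + 270 = 977
1) 977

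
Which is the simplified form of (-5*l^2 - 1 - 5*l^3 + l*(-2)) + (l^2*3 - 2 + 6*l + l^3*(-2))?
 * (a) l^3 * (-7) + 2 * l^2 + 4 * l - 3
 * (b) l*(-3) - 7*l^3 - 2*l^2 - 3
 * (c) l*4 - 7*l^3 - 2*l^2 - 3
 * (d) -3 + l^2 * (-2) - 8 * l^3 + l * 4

Adding the polynomials and combining like terms:
(-5*l^2 - 1 - 5*l^3 + l*(-2)) + (l^2*3 - 2 + 6*l + l^3*(-2))
= l*4 - 7*l^3 - 2*l^2 - 3
c) l*4 - 7*l^3 - 2*l^2 - 3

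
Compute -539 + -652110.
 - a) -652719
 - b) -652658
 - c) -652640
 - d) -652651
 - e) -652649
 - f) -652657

-539 + -652110 = -652649
e) -652649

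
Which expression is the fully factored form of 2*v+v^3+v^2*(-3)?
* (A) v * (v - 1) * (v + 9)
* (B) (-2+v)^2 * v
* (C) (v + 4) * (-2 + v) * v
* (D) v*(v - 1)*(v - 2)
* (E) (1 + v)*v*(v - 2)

We need to factor 2*v+v^3+v^2*(-3).
The factored form is v*(v - 1)*(v - 2).
D) v*(v - 1)*(v - 2)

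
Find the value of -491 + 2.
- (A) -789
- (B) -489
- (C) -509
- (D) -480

-491 + 2 = -489
B) -489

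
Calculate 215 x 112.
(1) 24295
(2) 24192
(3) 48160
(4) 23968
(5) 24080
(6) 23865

215 * 112 = 24080
5) 24080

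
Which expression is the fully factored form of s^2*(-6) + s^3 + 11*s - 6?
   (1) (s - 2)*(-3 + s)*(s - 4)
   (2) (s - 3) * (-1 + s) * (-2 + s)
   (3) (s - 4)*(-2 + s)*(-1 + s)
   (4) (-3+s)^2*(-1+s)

We need to factor s^2*(-6) + s^3 + 11*s - 6.
The factored form is (s - 3) * (-1 + s) * (-2 + s).
2) (s - 3) * (-1 + s) * (-2 + s)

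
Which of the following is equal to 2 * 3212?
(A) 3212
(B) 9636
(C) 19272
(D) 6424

2 * 3212 = 6424
D) 6424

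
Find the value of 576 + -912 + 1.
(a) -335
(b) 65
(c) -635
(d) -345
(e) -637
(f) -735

First: 576 + -912 = -336
Then: -336 + 1 = -335
a) -335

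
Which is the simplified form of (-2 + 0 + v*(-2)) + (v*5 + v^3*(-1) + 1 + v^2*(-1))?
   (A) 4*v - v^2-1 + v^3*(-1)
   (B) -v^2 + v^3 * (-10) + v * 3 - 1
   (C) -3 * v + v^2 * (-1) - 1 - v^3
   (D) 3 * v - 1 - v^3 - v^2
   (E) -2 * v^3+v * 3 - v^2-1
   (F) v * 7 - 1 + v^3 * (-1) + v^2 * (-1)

Adding the polynomials and combining like terms:
(-2 + 0 + v*(-2)) + (v*5 + v^3*(-1) + 1 + v^2*(-1))
= 3 * v - 1 - v^3 - v^2
D) 3 * v - 1 - v^3 - v^2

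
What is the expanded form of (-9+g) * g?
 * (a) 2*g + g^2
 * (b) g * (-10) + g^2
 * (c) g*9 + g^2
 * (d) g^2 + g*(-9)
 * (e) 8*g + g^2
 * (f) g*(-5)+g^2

Expanding (-9+g) * g:
= g^2 + g*(-9)
d) g^2 + g*(-9)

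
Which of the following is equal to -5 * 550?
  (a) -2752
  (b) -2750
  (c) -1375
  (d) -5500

-5 * 550 = -2750
b) -2750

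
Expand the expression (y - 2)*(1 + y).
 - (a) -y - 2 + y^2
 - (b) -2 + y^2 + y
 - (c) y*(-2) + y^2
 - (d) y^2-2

Expanding (y - 2)*(1 + y):
= -y - 2 + y^2
a) -y - 2 + y^2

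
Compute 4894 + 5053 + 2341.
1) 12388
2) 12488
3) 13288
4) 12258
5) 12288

First: 4894 + 5053 = 9947
Then: 9947 + 2341 = 12288
5) 12288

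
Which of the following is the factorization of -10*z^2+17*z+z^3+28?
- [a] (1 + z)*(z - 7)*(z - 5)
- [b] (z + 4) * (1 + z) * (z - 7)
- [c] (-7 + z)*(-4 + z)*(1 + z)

We need to factor -10*z^2+17*z+z^3+28.
The factored form is (-7 + z)*(-4 + z)*(1 + z).
c) (-7 + z)*(-4 + z)*(1 + z)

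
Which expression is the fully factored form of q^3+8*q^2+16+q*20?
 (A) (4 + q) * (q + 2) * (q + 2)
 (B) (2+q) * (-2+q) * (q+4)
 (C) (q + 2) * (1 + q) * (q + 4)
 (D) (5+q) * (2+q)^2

We need to factor q^3+8*q^2+16+q*20.
The factored form is (4 + q) * (q + 2) * (q + 2).
A) (4 + q) * (q + 2) * (q + 2)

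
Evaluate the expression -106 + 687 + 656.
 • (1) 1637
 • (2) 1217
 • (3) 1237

First: -106 + 687 = 581
Then: 581 + 656 = 1237
3) 1237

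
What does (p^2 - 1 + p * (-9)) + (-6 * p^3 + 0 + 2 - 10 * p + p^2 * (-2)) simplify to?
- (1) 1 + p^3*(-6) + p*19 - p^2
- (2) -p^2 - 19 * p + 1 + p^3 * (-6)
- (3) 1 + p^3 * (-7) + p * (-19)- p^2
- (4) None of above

Adding the polynomials and combining like terms:
(p^2 - 1 + p*(-9)) + (-6*p^3 + 0 + 2 - 10*p + p^2*(-2))
= -p^2 - 19 * p + 1 + p^3 * (-6)
2) -p^2 - 19 * p + 1 + p^3 * (-6)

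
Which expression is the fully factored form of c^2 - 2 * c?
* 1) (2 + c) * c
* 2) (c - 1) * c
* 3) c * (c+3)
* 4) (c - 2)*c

We need to factor c^2 - 2 * c.
The factored form is (c - 2)*c.
4) (c - 2)*c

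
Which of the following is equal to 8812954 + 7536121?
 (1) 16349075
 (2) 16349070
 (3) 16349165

8812954 + 7536121 = 16349075
1) 16349075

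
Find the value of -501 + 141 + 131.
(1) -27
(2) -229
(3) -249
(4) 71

First: -501 + 141 = -360
Then: -360 + 131 = -229
2) -229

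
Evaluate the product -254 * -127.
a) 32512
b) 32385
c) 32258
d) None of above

-254 * -127 = 32258
c) 32258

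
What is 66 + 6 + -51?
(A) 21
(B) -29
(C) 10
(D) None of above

First: 66 + 6 = 72
Then: 72 + -51 = 21
A) 21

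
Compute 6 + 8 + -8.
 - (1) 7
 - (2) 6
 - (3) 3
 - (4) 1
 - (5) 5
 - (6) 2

First: 6 + 8 = 14
Then: 14 + -8 = 6
2) 6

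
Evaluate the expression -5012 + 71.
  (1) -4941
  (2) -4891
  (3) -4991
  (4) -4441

-5012 + 71 = -4941
1) -4941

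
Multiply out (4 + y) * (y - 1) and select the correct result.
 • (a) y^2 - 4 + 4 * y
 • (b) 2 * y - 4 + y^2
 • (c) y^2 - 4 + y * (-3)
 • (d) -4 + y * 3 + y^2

Expanding (4 + y) * (y - 1):
= -4 + y * 3 + y^2
d) -4 + y * 3 + y^2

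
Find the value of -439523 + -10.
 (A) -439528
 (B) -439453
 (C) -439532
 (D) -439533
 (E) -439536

-439523 + -10 = -439533
D) -439533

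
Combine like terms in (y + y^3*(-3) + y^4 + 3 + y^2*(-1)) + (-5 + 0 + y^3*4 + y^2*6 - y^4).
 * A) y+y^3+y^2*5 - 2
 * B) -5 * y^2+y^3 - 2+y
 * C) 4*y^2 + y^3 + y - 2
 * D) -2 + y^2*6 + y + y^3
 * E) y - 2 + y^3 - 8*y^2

Adding the polynomials and combining like terms:
(y + y^3*(-3) + y^4 + 3 + y^2*(-1)) + (-5 + 0 + y^3*4 + y^2*6 - y^4)
= y+y^3+y^2*5 - 2
A) y+y^3+y^2*5 - 2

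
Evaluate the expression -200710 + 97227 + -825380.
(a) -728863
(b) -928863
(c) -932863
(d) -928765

First: -200710 + 97227 = -103483
Then: -103483 + -825380 = -928863
b) -928863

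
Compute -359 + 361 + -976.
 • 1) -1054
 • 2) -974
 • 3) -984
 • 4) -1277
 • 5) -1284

First: -359 + 361 = 2
Then: 2 + -976 = -974
2) -974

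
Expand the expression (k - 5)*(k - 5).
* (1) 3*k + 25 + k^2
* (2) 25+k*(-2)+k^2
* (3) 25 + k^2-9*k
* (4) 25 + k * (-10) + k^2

Expanding (k - 5)*(k - 5):
= 25 + k * (-10) + k^2
4) 25 + k * (-10) + k^2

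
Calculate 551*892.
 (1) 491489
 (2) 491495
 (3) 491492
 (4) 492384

551 * 892 = 491492
3) 491492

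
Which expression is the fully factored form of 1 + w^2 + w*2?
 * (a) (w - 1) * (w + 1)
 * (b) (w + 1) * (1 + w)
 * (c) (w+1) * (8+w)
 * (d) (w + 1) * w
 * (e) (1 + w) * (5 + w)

We need to factor 1 + w^2 + w*2.
The factored form is (w + 1) * (1 + w).
b) (w + 1) * (1 + w)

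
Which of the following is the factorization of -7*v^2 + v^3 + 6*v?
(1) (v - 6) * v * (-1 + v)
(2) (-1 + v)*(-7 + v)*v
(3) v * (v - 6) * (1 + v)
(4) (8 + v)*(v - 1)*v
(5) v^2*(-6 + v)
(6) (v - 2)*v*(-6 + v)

We need to factor -7*v^2 + v^3 + 6*v.
The factored form is (v - 6) * v * (-1 + v).
1) (v - 6) * v * (-1 + v)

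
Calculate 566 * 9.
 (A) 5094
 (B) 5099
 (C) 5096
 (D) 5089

566 * 9 = 5094
A) 5094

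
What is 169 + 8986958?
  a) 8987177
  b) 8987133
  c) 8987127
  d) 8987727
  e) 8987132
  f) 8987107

169 + 8986958 = 8987127
c) 8987127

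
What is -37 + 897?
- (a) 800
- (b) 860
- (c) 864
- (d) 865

-37 + 897 = 860
b) 860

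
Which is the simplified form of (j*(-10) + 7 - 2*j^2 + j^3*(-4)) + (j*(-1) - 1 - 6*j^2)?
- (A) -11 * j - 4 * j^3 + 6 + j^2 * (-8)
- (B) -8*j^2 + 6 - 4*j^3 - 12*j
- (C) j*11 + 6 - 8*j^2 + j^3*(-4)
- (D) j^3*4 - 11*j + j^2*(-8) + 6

Adding the polynomials and combining like terms:
(j*(-10) + 7 - 2*j^2 + j^3*(-4)) + (j*(-1) - 1 - 6*j^2)
= -11 * j - 4 * j^3 + 6 + j^2 * (-8)
A) -11 * j - 4 * j^3 + 6 + j^2 * (-8)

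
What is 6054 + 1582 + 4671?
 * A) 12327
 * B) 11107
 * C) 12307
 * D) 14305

First: 6054 + 1582 = 7636
Then: 7636 + 4671 = 12307
C) 12307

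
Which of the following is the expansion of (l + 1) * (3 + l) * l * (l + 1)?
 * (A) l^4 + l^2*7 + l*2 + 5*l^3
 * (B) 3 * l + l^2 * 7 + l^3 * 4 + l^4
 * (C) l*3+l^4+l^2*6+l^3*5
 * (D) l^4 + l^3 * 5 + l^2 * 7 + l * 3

Expanding (l + 1) * (3 + l) * l * (l + 1):
= l^4 + l^3 * 5 + l^2 * 7 + l * 3
D) l^4 + l^3 * 5 + l^2 * 7 + l * 3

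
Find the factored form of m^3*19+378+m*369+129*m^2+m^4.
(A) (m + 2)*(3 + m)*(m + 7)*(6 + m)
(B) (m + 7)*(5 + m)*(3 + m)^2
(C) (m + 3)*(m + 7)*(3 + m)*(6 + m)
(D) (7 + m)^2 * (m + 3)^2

We need to factor m^3*19+378+m*369+129*m^2+m^4.
The factored form is (m + 3)*(m + 7)*(3 + m)*(6 + m).
C) (m + 3)*(m + 7)*(3 + m)*(6 + m)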